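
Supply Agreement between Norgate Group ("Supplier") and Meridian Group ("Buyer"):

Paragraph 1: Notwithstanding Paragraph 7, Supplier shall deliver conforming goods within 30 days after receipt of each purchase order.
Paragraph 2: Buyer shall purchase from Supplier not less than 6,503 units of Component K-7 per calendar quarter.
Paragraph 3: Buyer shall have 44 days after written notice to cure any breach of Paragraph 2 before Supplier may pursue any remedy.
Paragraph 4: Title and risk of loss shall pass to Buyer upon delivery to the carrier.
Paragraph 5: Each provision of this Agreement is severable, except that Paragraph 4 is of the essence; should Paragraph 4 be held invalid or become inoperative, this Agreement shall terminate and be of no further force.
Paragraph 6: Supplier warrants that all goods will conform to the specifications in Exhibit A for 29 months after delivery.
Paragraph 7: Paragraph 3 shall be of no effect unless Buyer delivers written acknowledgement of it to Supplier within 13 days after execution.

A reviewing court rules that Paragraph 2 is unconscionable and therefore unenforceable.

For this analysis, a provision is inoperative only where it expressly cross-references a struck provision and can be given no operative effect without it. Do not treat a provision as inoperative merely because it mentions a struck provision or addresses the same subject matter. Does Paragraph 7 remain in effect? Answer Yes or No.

Paragraph 2 is struck. The only function of Paragraph 3 is the cure period for breach of Paragraph 2, so it cannot stand once Paragraph 2 is removed. Paragraph 7 merely fixes the acknowledgement condition for Paragraph 3; with Paragraph 3 gone it has nothing to operate on and falls away. Although Paragraph 1 refers to Paragraph 7, its operative terms do not depend on Paragraph 7, so it remains in effect. Paragraph 5 makes Paragraph 4 an essential term, but Paragraph 4 is unaffected, so the severability proviso in Paragraph 5 preserves the remaining provisions. Paragraph 1, Paragraph 4, Paragraph 5, and Paragraph 6 remain in effect. Paragraph 7 is among the inoperative provisions, so the answer is no.

No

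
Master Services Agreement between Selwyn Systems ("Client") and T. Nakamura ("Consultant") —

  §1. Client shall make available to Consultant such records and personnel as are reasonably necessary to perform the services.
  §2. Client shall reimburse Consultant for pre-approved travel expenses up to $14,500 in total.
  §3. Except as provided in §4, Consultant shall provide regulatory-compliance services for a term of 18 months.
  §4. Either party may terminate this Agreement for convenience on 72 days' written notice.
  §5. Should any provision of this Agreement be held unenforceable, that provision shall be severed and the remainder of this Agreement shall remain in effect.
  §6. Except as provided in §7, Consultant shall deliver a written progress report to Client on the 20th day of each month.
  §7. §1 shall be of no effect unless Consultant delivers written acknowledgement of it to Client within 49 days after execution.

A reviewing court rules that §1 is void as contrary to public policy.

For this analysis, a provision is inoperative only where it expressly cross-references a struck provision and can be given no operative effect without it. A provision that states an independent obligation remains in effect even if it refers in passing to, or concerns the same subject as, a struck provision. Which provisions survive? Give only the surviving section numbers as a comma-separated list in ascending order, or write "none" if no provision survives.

§1 is struck. §7 has no operative effect of its own apart from §1 and is therefore inoperative. §6 mentions §7 but its own obligation stands independently of §7, so §6 is not affected. Under the severability clause in §5, the remaining provisions continue in force. §2, §3, §4, §5, and §6 remain in effect.

2, 3, 4, 5, 6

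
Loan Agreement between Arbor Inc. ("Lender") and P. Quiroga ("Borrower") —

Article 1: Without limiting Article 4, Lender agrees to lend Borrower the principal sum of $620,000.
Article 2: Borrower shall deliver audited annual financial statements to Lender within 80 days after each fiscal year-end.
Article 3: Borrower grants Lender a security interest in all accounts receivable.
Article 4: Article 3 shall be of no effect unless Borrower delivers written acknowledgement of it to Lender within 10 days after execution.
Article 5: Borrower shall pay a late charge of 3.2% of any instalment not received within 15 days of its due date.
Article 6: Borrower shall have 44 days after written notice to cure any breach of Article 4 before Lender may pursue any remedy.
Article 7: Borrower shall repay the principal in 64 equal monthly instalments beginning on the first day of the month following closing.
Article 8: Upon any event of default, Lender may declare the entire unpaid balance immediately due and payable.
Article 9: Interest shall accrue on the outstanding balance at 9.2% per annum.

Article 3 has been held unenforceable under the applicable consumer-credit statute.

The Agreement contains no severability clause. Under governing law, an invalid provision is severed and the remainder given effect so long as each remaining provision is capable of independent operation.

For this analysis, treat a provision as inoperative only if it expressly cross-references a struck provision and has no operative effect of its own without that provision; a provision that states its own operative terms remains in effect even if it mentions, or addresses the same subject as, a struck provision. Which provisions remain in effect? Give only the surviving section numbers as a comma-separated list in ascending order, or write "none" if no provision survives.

Article 3 is struck. The only function of Article 4 is the acknowledgement condition for Article 3, so it cannot stand once Article 3 is removed. The only function of Article 6 is the cure period for breach of Article 4, so it cannot stand once Article 4 is removed. Article 1 mentions Article 4 but its own obligation stands independently of Article 4, so Article 1 is not affected. With no severability clause, the stated default rule severs what cannot stand and enforces each remaining provision that can operate on its own. The provisions still in force are Article 1, Article 2, Article 5, Article 7, Article 8, and Article 9.

1, 2, 5, 7, 8, 9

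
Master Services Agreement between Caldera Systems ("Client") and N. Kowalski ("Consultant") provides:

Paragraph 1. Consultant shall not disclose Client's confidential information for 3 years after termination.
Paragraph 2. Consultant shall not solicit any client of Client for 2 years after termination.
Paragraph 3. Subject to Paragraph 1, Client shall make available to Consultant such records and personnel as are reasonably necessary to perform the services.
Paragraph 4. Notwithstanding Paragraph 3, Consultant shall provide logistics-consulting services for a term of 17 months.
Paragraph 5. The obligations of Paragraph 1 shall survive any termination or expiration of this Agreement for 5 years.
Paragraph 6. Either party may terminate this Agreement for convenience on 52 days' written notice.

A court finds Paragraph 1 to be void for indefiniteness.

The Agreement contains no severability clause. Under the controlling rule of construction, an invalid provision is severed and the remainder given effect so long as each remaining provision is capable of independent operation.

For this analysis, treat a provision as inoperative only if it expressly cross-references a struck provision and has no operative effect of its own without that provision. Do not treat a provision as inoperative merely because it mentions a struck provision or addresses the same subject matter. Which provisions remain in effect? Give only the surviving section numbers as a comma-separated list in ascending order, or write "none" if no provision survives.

2, 3, 4, 6

Paragraph 1 is struck. The only function of Paragraph 5 is the survival period for Paragraph 1, so it cannot stand once Paragraph 1 is removed. Paragraph 3 mentions Paragraph 1 but its own obligation stands independently of Paragraph 1, so Paragraph 3 is not affected. Under the stated default rule, only provisions that cannot operate independently fall away; the rest are enforced. The provisions still in force are Paragraph 2, Paragraph 3, Paragraph 4, and Paragraph 6.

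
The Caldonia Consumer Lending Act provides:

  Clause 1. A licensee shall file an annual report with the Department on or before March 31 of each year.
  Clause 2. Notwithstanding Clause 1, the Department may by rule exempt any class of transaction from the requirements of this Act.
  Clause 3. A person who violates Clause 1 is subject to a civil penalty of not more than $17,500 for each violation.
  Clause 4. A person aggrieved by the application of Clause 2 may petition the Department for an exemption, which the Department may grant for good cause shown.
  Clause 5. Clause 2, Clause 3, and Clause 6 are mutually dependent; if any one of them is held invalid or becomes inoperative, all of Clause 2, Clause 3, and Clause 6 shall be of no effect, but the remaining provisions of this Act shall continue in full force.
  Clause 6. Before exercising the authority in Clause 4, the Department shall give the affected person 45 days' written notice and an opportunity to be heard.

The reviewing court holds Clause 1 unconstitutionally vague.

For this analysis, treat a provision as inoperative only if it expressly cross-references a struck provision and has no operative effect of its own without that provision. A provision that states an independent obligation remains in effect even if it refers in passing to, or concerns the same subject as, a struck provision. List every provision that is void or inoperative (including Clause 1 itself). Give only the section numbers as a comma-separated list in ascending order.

Clause 1 is struck. Clause 3 operates only by reference to Clause 1, so it falls with Clause 1. Clause 5 declares Clause 2, Clause 3, and Clause 6 mutually dependent; since one of them has fallen, all of them are of no effect. That brings down Clause 2 and Clause 6 as well. Clause 4 in turn depends solely on a provision now struck and likewise falls. The remainder continues in force under Clause 5. Only Clause 5 remains in effect.

1, 2, 3, 4, 6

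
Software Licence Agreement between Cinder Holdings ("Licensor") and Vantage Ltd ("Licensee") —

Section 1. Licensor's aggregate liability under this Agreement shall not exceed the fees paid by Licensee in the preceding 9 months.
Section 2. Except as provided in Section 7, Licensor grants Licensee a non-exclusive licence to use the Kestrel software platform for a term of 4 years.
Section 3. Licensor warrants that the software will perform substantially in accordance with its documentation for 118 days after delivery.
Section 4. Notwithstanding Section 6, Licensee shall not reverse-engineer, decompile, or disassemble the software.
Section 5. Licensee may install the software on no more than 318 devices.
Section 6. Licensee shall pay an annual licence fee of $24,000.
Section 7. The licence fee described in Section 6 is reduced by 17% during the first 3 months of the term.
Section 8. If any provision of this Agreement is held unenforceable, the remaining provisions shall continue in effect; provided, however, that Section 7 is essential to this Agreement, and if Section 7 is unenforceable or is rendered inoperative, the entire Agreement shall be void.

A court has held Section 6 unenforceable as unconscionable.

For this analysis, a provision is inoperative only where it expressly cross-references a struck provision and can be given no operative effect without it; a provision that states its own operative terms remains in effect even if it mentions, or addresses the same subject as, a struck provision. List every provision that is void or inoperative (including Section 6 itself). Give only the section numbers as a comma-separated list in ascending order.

Section 6 is struck. Section 7 has no operative effect of its own apart from Section 6 and is therefore inoperative. Section 8 makes Section 7 an essential term, and Section 7 has been rendered inoperative by the cascade; under Section 8, the entire Agreement is therefore void. No provision of the Agreement survives.

1, 2, 3, 4, 5, 6, 7, 8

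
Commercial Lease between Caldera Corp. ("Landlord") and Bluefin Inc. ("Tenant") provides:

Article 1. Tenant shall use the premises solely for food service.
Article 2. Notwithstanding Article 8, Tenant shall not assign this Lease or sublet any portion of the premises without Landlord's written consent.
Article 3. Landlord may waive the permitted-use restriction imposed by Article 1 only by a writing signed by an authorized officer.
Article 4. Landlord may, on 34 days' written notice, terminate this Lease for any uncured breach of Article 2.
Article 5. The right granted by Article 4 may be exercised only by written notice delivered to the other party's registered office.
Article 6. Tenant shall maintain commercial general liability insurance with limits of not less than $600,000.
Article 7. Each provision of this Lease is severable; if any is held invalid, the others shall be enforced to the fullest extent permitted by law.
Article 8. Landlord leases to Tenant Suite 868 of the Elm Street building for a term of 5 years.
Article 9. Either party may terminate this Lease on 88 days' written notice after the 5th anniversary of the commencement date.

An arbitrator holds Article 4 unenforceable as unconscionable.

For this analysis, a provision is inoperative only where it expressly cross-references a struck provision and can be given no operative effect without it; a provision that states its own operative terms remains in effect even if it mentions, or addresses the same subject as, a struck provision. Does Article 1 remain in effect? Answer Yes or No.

Article 4 is struck. Article 5 has no operative effect of its own apart from Article 4 and is therefore inoperative. Article 7 is a severability clause and preserves every provision that can still be given independent effect. Article 1, Article 2, Article 3, Article 6, Article 7, Article 8, and Article 9 remain in effect. Article 1 is among the surviving provisions, so the answer is yes.

Yes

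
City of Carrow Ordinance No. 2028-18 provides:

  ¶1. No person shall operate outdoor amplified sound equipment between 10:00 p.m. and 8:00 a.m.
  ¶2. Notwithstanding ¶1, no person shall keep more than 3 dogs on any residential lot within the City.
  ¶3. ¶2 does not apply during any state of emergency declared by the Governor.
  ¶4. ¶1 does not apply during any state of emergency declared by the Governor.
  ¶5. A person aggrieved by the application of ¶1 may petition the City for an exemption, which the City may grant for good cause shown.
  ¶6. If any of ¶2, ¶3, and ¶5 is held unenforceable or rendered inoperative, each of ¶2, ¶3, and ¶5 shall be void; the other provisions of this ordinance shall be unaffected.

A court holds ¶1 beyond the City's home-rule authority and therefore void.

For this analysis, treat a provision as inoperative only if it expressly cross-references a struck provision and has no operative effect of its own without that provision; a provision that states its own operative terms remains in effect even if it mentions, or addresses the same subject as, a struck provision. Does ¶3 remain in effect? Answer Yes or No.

No

¶1 is struck. The only function of ¶4 is the emergency suspension of ¶1, so it cannot stand once ¶1 is removed. ¶5 operates only by reference to ¶1, so it falls with ¶1. ¶6 declares ¶2, ¶3, and ¶5 mutually dependent; since one of them has fallen, all of them are of no effect. That brings down ¶2 and ¶3 as well. The remainder continues in force under ¶6. Only ¶6 remains in effect. ¶3 is among the inoperative provisions, so the answer is no.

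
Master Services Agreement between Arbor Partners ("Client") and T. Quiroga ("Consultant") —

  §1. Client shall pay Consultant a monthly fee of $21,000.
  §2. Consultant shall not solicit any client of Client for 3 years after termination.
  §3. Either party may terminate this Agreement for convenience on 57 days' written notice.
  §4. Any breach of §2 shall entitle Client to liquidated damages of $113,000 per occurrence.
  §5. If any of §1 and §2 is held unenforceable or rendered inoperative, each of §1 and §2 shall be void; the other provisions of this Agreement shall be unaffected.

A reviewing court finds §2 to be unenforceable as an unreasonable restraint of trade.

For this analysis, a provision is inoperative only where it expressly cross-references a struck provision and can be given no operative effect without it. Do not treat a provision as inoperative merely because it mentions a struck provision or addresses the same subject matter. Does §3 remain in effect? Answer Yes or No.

§2 is struck. §4 does nothing except set the liquidated-damages amount by reference to §2; with §2 gone it has no independent effect and is inoperative. §5 declares §1 and §2 mutually dependent; since one of them has fallen, all of them are of no effect. That brings down §1 as well. The remainder continues in force under §5. That leaves §3 and §5 in effect. §3 is among the surviving provisions, so the answer is yes.

Yes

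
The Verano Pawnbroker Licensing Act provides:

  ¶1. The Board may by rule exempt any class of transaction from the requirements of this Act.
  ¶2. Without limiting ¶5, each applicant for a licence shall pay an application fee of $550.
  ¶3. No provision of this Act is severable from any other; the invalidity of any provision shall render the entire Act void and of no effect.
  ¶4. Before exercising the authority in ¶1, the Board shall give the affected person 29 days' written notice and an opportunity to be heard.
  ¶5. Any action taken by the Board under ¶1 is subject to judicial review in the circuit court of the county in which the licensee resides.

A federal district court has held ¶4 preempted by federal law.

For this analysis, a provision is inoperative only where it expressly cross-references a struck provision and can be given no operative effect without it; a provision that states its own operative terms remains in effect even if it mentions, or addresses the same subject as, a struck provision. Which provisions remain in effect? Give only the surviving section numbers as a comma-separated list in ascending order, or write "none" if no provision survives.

¶4 is struck. No other provision's operative terms depend on ¶4. ¶3 provides that the Act is not severable, so the invalidity of any one provision voids the entire Act. No provision of the Act survives.

none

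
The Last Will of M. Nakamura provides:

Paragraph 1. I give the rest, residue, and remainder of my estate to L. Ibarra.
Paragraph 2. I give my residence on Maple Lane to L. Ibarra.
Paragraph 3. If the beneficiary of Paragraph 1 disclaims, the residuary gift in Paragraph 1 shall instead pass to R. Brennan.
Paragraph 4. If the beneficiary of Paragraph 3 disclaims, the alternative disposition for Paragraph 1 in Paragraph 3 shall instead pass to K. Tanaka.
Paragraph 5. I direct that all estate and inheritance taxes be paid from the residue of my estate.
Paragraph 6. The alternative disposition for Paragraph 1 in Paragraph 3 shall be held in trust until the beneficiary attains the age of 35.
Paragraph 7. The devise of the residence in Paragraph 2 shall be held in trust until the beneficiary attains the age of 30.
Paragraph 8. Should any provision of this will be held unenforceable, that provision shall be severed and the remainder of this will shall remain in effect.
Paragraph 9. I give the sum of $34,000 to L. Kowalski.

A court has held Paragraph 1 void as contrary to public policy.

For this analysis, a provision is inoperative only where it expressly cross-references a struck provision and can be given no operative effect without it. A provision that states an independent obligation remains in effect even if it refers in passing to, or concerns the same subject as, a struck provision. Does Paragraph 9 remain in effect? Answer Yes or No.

Paragraph 1 is struck. Paragraph 3 operates only by reference to Paragraph 1, so it falls with Paragraph 1. Paragraph 4 has no operative effect of its own apart from Paragraph 3 and is therefore inoperative. Paragraph 6 merely fixes the trust for Paragraph 3; with Paragraph 3 gone it has nothing to operate on and falls away. Paragraph 8 is a severability clause and preserves every provision that can still be given independent effect. Paragraph 2, Paragraph 5, Paragraph 7, Paragraph 8, and Paragraph 9 remain in effect. Paragraph 9 is among the surviving provisions, so the answer is yes.

Yes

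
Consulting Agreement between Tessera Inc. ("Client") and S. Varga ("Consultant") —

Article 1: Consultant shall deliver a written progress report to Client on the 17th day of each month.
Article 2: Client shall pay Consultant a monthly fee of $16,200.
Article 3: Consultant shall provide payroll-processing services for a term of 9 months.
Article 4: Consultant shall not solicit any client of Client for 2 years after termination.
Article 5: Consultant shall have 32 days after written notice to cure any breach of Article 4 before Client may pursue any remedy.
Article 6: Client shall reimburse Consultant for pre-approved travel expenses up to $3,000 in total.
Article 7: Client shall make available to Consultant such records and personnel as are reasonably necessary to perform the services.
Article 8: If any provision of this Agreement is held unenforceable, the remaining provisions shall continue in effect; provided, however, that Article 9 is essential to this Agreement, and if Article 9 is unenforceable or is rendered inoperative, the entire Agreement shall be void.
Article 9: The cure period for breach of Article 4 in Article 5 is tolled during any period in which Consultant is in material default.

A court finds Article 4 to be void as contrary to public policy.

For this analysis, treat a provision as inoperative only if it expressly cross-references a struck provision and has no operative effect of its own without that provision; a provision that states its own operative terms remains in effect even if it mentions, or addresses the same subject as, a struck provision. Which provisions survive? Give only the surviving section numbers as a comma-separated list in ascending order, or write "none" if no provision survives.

Article 4 is struck. The only function of Article 5 is the cure period for breach of Article 4, so it cannot stand once Article 4 is removed. The whole of Article 9 is the tolling of the cure period for breach of Article 4, defined by reference to Article 5, so Article 9 cannot stand once Article 5 is removed. Article 8 makes Article 9 an essential term, and Article 9 has been rendered inoperative by the cascade; under Article 8, the entire Agreement is therefore void. No provision of the Agreement survives.

none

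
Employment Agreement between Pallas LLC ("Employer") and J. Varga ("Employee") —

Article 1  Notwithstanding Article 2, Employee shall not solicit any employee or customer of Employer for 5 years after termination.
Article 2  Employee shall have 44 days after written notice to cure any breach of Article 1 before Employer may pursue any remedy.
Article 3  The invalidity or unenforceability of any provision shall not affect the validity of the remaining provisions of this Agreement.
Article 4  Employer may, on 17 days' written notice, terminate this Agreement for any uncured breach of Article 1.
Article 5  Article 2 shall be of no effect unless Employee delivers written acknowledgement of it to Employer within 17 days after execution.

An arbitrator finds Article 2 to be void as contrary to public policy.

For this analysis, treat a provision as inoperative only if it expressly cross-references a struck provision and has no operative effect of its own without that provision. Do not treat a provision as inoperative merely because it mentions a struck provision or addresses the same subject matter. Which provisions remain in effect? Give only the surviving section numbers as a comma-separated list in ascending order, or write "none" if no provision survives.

1, 3, 4

Article 2 is struck. Article 5 operates only by reference to Article 2, so it falls with Article 2. Article 1 mentions Article 2 but its own obligation stands independently of Article 2, so Article 1 is not affected. Under the severability clause in Article 3, the remaining provisions continue in force. Article 1, Article 3, and Article 4 remain in effect.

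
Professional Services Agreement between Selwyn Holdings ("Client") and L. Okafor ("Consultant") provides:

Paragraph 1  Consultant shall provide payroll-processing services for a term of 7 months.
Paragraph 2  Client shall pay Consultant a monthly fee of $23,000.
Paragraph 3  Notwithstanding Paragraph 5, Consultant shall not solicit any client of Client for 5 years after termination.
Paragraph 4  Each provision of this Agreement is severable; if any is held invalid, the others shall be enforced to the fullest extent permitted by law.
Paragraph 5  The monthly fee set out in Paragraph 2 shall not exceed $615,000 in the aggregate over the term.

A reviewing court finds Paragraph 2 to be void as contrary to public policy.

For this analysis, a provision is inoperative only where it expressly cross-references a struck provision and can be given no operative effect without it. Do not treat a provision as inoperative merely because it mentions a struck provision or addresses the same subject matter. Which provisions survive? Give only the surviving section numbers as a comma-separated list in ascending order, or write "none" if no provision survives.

Paragraph 2 is struck. The whole of Paragraph 5 is the aggregate cap on the monthly fee, defined by reference to Paragraph 2, so Paragraph 5 cannot stand once Paragraph 2 is removed. Although Paragraph 3 refers to Paragraph 5, its operative terms do not depend on Paragraph 5, so it remains in effect. Under the severability clause in Paragraph 4, the remaining provisions continue in force. That leaves Paragraph 1, Paragraph 3, and Paragraph 4 in effect.

1, 3, 4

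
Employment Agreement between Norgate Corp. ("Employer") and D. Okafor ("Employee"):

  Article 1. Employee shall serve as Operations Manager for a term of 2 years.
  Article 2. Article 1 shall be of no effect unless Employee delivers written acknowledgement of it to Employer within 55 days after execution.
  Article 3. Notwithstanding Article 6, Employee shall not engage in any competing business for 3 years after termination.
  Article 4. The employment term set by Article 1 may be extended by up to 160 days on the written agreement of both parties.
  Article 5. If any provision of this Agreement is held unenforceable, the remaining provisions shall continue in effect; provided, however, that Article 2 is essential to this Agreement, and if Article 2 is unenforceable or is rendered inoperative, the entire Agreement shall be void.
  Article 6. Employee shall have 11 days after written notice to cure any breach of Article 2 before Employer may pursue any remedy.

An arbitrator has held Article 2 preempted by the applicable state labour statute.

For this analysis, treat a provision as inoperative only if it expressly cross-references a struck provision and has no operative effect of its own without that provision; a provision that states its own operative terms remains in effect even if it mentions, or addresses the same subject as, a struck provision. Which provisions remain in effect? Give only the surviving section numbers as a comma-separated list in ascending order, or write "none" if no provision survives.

Article 2 is struck. Article 6 operates only by reference to Article 2, so it falls with Article 2. Article 5 makes Article 2 an essential term, and Article 2 is the provision held invalid; under Article 5, the entire Agreement is therefore void. No provision of the Agreement survives.

none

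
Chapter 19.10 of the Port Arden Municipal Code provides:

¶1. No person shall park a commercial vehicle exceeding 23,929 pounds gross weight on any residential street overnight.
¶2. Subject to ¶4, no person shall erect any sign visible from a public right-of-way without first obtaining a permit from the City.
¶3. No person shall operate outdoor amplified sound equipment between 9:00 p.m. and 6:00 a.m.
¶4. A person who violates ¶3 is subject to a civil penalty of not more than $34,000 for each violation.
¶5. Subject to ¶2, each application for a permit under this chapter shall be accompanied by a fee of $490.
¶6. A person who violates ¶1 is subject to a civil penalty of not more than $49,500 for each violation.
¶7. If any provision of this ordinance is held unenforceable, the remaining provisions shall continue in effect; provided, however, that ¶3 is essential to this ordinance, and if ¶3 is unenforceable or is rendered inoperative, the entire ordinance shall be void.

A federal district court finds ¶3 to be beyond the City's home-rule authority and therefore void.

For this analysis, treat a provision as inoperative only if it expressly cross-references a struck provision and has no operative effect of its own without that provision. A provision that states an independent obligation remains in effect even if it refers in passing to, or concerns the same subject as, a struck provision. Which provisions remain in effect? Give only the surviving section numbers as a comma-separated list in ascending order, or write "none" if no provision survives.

¶3 is struck. ¶4 operates only by reference to ¶3, so it falls with ¶3. ¶7 makes ¶3 an essential term, and ¶3 is the provision held invalid; under ¶7, the entire ordinance is therefore void. No provision of the ordinance survives.

none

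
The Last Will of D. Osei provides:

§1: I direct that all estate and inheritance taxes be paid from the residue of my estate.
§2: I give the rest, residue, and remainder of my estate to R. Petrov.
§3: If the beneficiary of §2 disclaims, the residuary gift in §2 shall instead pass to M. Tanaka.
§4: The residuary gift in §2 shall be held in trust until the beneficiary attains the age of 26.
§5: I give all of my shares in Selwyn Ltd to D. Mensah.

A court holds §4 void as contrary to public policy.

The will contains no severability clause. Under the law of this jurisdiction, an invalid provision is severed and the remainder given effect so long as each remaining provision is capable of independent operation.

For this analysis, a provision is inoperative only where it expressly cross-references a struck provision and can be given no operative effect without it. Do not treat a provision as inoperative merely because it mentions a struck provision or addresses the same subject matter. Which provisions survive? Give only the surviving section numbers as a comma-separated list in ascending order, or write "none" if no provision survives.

§4 is struck. Nothing else in the will is defined by reference to §4. Under the stated default rule, only provisions that cannot operate independently fall away; the rest are enforced. §1, §2, §3, and §5 remain in effect.

1, 2, 3, 5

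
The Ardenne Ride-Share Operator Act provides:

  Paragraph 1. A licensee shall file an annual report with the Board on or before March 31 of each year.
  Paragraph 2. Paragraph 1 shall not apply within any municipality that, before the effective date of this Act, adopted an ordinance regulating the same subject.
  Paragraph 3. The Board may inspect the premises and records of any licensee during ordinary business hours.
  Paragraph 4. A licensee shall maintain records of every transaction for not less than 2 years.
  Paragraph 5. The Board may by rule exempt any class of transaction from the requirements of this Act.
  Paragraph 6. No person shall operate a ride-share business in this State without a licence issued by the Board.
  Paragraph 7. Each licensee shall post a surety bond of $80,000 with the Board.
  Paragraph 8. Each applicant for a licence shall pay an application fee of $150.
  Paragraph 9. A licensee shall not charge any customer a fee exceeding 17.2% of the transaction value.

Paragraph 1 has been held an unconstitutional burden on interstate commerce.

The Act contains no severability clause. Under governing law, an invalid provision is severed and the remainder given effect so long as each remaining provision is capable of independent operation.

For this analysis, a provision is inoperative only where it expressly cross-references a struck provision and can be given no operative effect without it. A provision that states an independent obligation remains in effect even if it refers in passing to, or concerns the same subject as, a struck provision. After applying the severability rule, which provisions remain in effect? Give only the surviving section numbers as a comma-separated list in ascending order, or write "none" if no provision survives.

Paragraph 1 is struck. Paragraph 2 operates only by reference to Paragraph 1, so it falls with Paragraph 1. Under the stated default rule, only provisions that cannot operate independently fall away; the rest are enforced. That leaves Paragraph 3, Paragraph 4, Paragraph 5, Paragraph 6, Paragraph 7, Paragraph 8, and Paragraph 9 in effect.

3, 4, 5, 6, 7, 8, 9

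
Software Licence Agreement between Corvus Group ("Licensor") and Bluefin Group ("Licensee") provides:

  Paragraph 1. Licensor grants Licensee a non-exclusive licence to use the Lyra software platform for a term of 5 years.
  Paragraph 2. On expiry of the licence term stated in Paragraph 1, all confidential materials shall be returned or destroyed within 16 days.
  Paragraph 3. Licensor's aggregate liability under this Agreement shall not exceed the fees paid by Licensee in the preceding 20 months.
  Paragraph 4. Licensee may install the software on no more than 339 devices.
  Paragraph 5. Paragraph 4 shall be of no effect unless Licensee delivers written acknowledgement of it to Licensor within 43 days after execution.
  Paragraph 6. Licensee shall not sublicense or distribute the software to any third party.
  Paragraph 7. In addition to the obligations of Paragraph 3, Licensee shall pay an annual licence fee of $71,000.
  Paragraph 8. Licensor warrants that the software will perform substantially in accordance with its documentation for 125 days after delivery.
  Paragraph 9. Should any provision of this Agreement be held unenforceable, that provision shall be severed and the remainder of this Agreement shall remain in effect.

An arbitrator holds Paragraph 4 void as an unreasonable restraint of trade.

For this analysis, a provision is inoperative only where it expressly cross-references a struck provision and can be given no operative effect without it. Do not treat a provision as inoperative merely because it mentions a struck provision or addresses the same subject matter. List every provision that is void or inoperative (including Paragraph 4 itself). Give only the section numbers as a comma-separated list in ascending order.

Paragraph 4 is struck. Paragraph 5 operates only by reference to Paragraph 4, so it falls with Paragraph 4. Paragraph 9 is a severability clause and preserves every provision that can still be given independent effect. Paragraph 1, Paragraph 2, Paragraph 3, Paragraph 6, Paragraph 7, Paragraph 8, and Paragraph 9 remain in effect.

4, 5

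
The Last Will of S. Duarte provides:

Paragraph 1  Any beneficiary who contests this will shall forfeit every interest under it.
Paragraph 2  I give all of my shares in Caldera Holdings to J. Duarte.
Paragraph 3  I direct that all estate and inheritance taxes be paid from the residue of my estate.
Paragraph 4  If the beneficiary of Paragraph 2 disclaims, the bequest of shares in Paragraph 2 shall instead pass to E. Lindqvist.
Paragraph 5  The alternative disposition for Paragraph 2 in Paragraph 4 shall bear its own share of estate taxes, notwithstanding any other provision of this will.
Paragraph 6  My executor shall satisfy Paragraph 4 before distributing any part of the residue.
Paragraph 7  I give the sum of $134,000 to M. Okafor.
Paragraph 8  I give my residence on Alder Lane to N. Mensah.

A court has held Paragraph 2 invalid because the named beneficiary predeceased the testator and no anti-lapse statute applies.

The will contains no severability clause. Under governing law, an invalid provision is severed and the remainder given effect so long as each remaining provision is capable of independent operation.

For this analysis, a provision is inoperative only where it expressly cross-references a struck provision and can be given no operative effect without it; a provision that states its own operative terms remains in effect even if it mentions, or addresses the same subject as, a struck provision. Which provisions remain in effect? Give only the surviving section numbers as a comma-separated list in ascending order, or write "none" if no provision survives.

Paragraph 2 is struck. The only function of Paragraph 4 is the alternative disposition for Paragraph 2, so it cannot stand once Paragraph 2 is removed. Paragraph 5 has no operative effect of its own apart from Paragraph 4 and is therefore inoperative. Paragraph 6 merely fixes the priority direction for Paragraph 4; with Paragraph 4 gone it has nothing to operate on and falls away. With no severability clause, the stated default rule severs what cannot stand and enforces each remaining provision that can operate on its own. Paragraph 1, Paragraph 3, Paragraph 7, and Paragraph 8 remain in effect.

1, 3, 7, 8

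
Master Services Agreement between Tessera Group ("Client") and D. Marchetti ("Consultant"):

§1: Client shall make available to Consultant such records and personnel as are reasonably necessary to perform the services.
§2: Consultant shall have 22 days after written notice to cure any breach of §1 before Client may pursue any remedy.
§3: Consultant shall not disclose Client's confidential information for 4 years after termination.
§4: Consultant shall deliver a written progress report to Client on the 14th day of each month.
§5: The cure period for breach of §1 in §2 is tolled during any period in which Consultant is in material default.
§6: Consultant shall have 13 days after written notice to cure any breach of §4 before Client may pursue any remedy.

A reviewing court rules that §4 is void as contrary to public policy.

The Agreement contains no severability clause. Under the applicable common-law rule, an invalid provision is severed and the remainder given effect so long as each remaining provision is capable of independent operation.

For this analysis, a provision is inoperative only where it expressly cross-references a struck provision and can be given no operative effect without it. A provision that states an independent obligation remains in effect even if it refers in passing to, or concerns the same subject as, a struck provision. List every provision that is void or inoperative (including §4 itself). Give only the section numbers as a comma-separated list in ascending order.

§4 is struck. §6 merely fixes the cure period for breach of §4; with §4 gone it has nothing to operate on and falls away. Under the stated default rule, only provisions that cannot operate independently fall away; the rest are enforced. §1, §2, §3, and §5 remain in effect.

4, 6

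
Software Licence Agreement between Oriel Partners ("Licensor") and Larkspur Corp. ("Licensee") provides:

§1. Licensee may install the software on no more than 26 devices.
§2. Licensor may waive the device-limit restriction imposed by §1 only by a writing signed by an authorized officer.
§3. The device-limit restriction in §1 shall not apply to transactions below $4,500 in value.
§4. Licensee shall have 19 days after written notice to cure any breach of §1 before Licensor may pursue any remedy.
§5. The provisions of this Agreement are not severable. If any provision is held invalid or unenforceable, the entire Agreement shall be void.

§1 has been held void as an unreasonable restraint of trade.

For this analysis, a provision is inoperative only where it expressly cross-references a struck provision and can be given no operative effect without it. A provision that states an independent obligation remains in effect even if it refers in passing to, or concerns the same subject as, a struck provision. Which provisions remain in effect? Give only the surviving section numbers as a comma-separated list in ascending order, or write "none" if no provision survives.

none

§1 is struck. §2 merely fixes the waiver condition for §1; with §1 gone it has nothing to operate on and falls away. §3 does nothing except set the carve-out from the device-limit restriction by reference to §1; with §1 gone it has no independent effect and is inoperative. §4 operates only by reference to §1, so it falls with §1. §5 provides that the Agreement is not severable, so the invalidity of any one provision voids the entire Agreement. No provision of the Agreement survives.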